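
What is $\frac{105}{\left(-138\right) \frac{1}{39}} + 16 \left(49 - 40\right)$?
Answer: $\frac{5259}{46} \approx 114.33$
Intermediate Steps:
$\frac{105}{\left(-138\right) \frac{1}{39}} + 16 \left(49 - 40\right) = \frac{105}{\left(-138\right) \frac{1}{39}} + 16 \cdot 9 = \frac{105}{- \frac{46}{13}} + 144 = 105 \left(- \frac{13}{46}\right) + 144 = - \frac{1365}{46} + 144 = \frac{5259}{46}$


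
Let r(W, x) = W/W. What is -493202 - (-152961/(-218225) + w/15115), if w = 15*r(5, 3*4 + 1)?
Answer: -325362949554128/659694175 ≈ -4.9320e+5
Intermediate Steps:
r(W, x) = 1
w = 15 (w = 15*1 = 15)
-493202 - (-152961/(-218225) + w/15115) = -493202 - (-152961/(-218225) + 15/15115) = -493202 - (-152961*(-1/218225) + 15*(1/15115)) = -493202 - (152961/218225 + 3/3023) = -493202 - 1*463055778/659694175 = -493202 - 463055778/659694175 = -325362949554128/659694175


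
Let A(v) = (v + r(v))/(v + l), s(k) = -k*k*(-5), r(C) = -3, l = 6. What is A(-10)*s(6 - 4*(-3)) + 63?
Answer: 5328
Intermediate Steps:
s(k) = 5*k² (s(k) = -k²*(-5) = -(-5)*k² = 5*k²)
A(v) = (-3 + v)/(6 + v) (A(v) = (v - 3)/(v + 6) = (-3 + v)/(6 + v))
A(-10)*s(6 - 4*(-3)) + 63 = ((-3 - 10)/(6 - 10))*(5*(6 - 4*(-3))²) + 63 = (-13/(-4))*(5*(6 + 12)²) + 63 = (-¼*(-13))*(5*18²) + 63 = 13*(5*324)/4 + 63 = (13/4)*1620 + 63 = 5265 + 63 = 5328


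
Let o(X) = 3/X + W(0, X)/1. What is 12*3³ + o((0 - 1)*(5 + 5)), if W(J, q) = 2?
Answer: 3257/10 ≈ 325.70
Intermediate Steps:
o(X) = 2 + 3/X (o(X) = 3/X + 2/1 = 3/X + 2*1 = 3/X + 2 = 2 + 3/X)
12*3³ + o((0 - 1)*(5 + 5)) = 12*3³ + (2 + 3/(((0 - 1)*(5 + 5)))) = 12*27 + (2 + 3/((-1*10))) = 324 + (2 + 3/(-10)) = 324 + (2 + 3*(-⅒)) = 324 + (2 - 3/10) = 324 + 17/10 = 3257/10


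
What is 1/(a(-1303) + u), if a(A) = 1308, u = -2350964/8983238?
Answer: 408329/533987470 ≈ 0.00076468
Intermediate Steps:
u = -106862/408329 (u = -2350964*1/8983238 = -106862/408329 ≈ -0.26171)
1/(a(-1303) + u) = 1/(1308 - 106862/408329) = 1/(533987470/408329) = 408329/533987470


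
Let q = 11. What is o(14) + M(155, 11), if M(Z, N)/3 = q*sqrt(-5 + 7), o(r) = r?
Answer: 14 + 33*sqrt(2) ≈ 60.669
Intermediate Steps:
M(Z, N) = 33*sqrt(2) (M(Z, N) = 3*(11*sqrt(-5 + 7)) = 3*(11*sqrt(2)) = 33*sqrt(2))
o(14) + M(155, 11) = 14 + 33*sqrt(2)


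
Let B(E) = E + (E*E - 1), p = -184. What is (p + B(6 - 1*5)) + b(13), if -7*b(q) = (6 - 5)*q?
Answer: -1294/7 ≈ -184.86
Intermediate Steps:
b(q) = -q/7 (b(q) = -(6 - 5)*q/7 = -q/7)
B(E) = -1 + E + E**2 (B(E) = E + (E**2 - 1) = E + (-1 + E**2) = -1 + E + E**2)
(p + B(6 - 1*5)) + b(13) = (-184 + (-1 + (6 - 1*5) + (6 - 1*5)**2)) - 1/7*13 = (-184 + (-1 + (6 - 5) + (6 - 5)**2)) - 13/7 = (-184 + (-1 + 1 + 1**2)) - 13/7 = (-184 + (-1 + 1 + 1)) - 13/7 = (-184 + 1) - 13/7 = -183 - 13/7 = -1294/7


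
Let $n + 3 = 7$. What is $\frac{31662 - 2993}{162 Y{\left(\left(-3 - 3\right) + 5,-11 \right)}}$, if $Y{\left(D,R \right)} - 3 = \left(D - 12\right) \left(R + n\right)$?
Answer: $\frac{28669}{15228} \approx 1.8827$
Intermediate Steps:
$n = 4$ ($n = -3 + 7 = 4$)
$Y{\left(D,R \right)} = 3 + \left(-12 + D\right) \left(4 + R\right)$ ($Y{\left(D,R \right)} = 3 + \left(D - 12\right) \left(R + 4\right) = 3 + \left(-12 + D\right) \left(4 + R\right)$)
$\frac{31662 - 2993}{162 Y{\left(\left(-3 - 3\right) + 5,-11 \right)}} = \frac{31662 - 2993}{162 \left(-45 - -132 + 4 \left(\left(-3 - 3\right) + 5\right) + \left(\left(-3 - 3\right) + 5\right) \left(-11\right)\right)} = \frac{28669}{162 \left(-45 + 132 + 4 \left(-6 + 5\right) + \left(-6 + 5\right) \left(-11\right)\right)} = \frac{28669}{162 \left(-45 + 132 + 4 \left(-1\right) - -11\right)} = \frac{28669}{162 \left(-45 + 132 - 4 + 11\right)} = \frac{28669}{162 \cdot 94} = \frac{28669}{15228}$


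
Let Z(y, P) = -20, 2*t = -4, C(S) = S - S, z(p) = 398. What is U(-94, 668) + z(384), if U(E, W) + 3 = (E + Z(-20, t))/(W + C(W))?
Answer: 131873/334 ≈ 394.83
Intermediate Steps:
C(S) = 0
t = -2 (t = (½)*(-4) = -2)
U(E, W) = -3 + (-20 + E)/W (U(E, W) = -3 + (E - 20)/(W + 0) = -3 + (-20 + E)/W)
U(-94, 668) + z(384) = (-20 - 94 - 3*668)/668 + 398 = (-20 - 94 - 2004)/668 + 398 = (1/668)*(-2118) + 398 = -1059/334 + 398 = 131873/334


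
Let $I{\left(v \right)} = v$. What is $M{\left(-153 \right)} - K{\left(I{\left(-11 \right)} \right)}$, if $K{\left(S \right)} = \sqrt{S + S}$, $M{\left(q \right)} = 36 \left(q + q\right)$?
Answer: $-11016 - i \sqrt{22} \approx -11016.0 - 4.6904 i$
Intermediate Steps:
$M{\left(q \right)} = 72 q$ ($M{\left(q \right)} = 36 \cdot 2 q = 72 q$)
$K{\left(S \right)} = \sqrt{2} \sqrt{S}$ ($K{\left(S \right)} = \sqrt{2 S} = \sqrt{2} \sqrt{S}$)
$M{\left(-153 \right)} - K{\left(I{\left(-11 \right)} \right)} = 72 \left(-153\right) - \sqrt{2} \sqrt{-11} = -11016 - \sqrt{2} i \sqrt{11} = -11016 - i \sqrt{22}$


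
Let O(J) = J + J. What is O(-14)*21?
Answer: -588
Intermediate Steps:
O(J) = 2*J
O(-14)*21 = (2*(-14))*21 = -28*21 = -588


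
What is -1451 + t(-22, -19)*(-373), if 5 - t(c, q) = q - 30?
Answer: -21593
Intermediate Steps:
t(c, q) = 35 - q (t(c, q) = 5 - (q - 30) = 5 - (-30 + q) = 5 + (30 - q) = 35 - q)
-1451 + t(-22, -19)*(-373) = -1451 + (35 - 1*(-19))*(-373) = -1451 + (35 + 19)*(-373) = -1451 + 54*(-373) = -1451 - 20142 = -21593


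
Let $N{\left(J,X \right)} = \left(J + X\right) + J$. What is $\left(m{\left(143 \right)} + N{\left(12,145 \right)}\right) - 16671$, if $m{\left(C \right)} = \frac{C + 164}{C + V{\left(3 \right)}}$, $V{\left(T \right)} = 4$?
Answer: $- \frac{2425487}{147} \approx -16500.0$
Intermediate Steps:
$N{\left(J,X \right)} = X + 2 J$
$m{\left(C \right)} = \frac{164 + C}{4 + C}$ ($m{\left(C \right)} = \frac{C + 164}{C + 4} = \frac{164 + C}{4 + C}$)
$\left(m{\left(143 \right)} + N{\left(12,145 \right)}\right) - 16671 = \left(\frac{164 + 143}{4 + 143} + \left(145 + 2 \cdot 12\right)\right) - 16671 = \left(\frac{1}{147} \cdot 307 + \left(145 + 24\right)\right) - 16671 = \left(\frac{1}{147} \cdot 307 + 169\right) - 16671 = \left(\frac{307}{147} + 169\right) - 16671 = \frac{25150}{147} - 16671 = - \frac{2425487}{147}$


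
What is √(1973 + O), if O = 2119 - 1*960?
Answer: 6*√87 ≈ 55.964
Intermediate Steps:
O = 1159 (O = 2119 - 960 = 1159)
√(1973 + O) = √(1973 + 1159) = √3132 = 6*√87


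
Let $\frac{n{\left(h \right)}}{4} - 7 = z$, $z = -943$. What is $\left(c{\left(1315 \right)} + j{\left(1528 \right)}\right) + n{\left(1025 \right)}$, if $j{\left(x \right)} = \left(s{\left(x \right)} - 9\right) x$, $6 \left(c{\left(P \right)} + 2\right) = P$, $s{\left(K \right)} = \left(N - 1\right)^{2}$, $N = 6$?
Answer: $\frac{125527}{6} \approx 20921.0$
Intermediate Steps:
$n{\left(h \right)} = -3744$ ($n{\left(h \right)} = 28 + 4 \left(-943\right) = 28 - 3772 = -3744$)
$s{\left(K \right)} = 25$ ($s{\left(K \right)} = \left(6 - 1\right)^{2} = 5^{2} = 25$)
$c{\left(P \right)} = -2 + \frac{P}{6}$
$j{\left(x \right)} = 16 x$ ($j{\left(x \right)} = \left(25 - 9\right) x = 16 x$)
$\left(c{\left(1315 \right)} + j{\left(1528 \right)}\right) + n{\left(1025 \right)} = \left(\left(-2 + \frac{1}{6} \cdot 1315\right) + 16 \cdot 1528\right) - 3744 = \left(\left(-2 + \frac{1315}{6}\right) + 24448\right) - 3744 = \left(\frac{1303}{6} + 24448\right) - 3744 = \frac{147991}{6} - 3744 = \frac{125527}{6}$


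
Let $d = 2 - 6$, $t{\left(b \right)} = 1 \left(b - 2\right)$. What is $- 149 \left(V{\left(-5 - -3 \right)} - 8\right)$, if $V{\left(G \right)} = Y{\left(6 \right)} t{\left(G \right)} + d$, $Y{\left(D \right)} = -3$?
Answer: $0$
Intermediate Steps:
$t{\left(b \right)} = -2 + b$ ($t{\left(b \right)} = 1 \left(b - 2\right) = 1 \left(-2 + b\right) = -2 + b$)
$d = -4$ ($d = 2 - 6 = -4$)
$V{\left(G \right)} = 2 - 3 G$ ($V{\left(G \right)} = - 3 \left(-2 + G\right) - 4 = \left(6 - 3 G\right) - 4 = 2 - 3 G$)
$- 149 \left(V{\left(-5 - -3 \right)} - 8\right) = - 149 \left(\left(2 - 3 \left(-5 - -3\right)\right) - 8\right) = - 149 \left(\left(2 - 3 \left(-5 + 3\right)\right) - 8\right) = - 149 \left(\left(2 - -6\right) - 8\right) = - 149 \left(\left(2 + 6\right) - 8\right) = - 149 \left(8 - 8\right) = \left(-149\right) 0 = 0$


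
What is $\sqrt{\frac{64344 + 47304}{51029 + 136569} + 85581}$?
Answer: $\frac{\sqrt{752968474965357}}{93799} \approx 292.54$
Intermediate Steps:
$\sqrt{\frac{64344 + 47304}{51029 + 136569} + 85581} = \sqrt{\frac{111648}{187598} + 85581} = \sqrt{111648 \cdot \frac{1}{187598} + 85581} = \sqrt{\frac{55824}{93799} + 85581} = \sqrt{\frac{8027468043}{93799}} = \frac{\sqrt{752968474965357}}{93799}$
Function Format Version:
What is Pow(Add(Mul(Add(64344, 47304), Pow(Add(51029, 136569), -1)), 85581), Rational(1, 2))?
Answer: Mul(Rational(1, 93799), Pow(752968474965357, Rational(1, 2))) ≈ 292.54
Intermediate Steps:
Pow(Add(Mul(Add(64344, 47304), Pow(Add(51029, 136569), -1)), 85581), Rational(1, 2)) = Pow(Add(Mul(111648, Pow(187598, -1)), 85581), Rational(1, 2)) = Pow(Add(Mul(111648, Rational(1, 187598)), 85581), Rational(1, 2)) = Pow(Add(Rational(55824, 93799), 85581), Rational(1, 2)) = Pow(Rational(8027468043, 93799), Rational(1, 2)) = Mul(Rational(1, 93799), Pow(752968474965357, Rational(1, 2)))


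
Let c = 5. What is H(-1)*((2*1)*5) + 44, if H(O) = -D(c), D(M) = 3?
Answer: 14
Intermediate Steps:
H(O) = -3 (H(O) = -1*3 = -3)
H(-1)*((2*1)*5) + 44 = -3*2*1*5 + 44 = -6*5 + 44 = -3*10 + 44 = -30 + 44 = 14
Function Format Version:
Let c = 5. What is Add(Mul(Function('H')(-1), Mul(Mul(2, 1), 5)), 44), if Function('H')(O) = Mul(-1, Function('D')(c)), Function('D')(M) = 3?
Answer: 14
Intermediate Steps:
Function('H')(O) = -3 (Function('H')(O) = Mul(-1, 3) = -3)
Add(Mul(Function('H')(-1), Mul(Mul(2, 1), 5)), 44) = Add(Mul(-3, Mul(Mul(2, 1), 5)), 44) = Add(Mul(-3, Mul(2, 5)), 44) = Add(Mul(-3, 10), 44) = Add(-30, 44) = 14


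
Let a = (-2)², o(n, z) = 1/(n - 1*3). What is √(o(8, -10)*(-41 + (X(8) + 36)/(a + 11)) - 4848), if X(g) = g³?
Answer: I*√1091001/15 ≈ 69.634*I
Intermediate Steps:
o(n, z) = 1/(-3 + n) (o(n, z) = 1/(n - 3) = 1/(-3 + n))
a = 4
√(o(8, -10)*(-41 + (X(8) + 36)/(a + 11)) - 4848) = √((-41 + (8³ + 36)/(4 + 11))/(-3 + 8) - 4848) = √((-41 + (512 + 36)/15)/5 - 4848) = √((-41 + 548*(1/15))/5 - 4848) = √((-41 + 548/15)/5 - 4848) = √((⅕)*(-67/15) - 4848) = √(-67/75 - 4848) = √(-363667/75) = I*√1091001/15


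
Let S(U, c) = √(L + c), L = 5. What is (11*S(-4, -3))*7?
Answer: 77*√2 ≈ 108.89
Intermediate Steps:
S(U, c) = √(5 + c)
(11*S(-4, -3))*7 = (11*√(5 - 3))*7 = (11*√2)*7 = 77*√2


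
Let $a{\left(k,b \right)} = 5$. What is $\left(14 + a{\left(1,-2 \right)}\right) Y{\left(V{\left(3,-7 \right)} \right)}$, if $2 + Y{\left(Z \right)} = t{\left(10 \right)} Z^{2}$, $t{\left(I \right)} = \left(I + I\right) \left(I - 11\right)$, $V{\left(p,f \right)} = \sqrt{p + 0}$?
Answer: $-1178$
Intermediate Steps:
$V{\left(p,f \right)} = \sqrt{p}$
$t{\left(I \right)} = 2 I \left(-11 + I\right)$
$Y{\left(Z \right)} = -2 - 20 Z^{2}$ ($Y{\left(Z \right)} = -2 + 2 \cdot 10 \left(-11 + 10\right) Z^{2} = -2 + 2 \cdot 10 \left(-1\right) Z^{2} = -2 - 20 Z^{2}$)
$\left(14 + a{\left(1,-2 \right)}\right) Y{\left(V{\left(3,-7 \right)} \right)} = \left(14 + 5\right) \left(-2 - 20 \left(\sqrt{3}\right)^{2}\right) = 19 \left(-2 - 60\right) = 19 \left(-62\right) = -1178$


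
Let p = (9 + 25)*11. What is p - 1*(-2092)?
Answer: 2466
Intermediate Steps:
p = 374 (p = 34*11 = 374)
p - 1*(-2092) = 374 - 1*(-2092) = 374 + 2092 = 2466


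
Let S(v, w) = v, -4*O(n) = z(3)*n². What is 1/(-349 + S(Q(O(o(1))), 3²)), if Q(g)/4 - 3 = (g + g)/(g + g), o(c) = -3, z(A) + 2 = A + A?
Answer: -1/333 ≈ -0.0030030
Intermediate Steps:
z(A) = -2 + 2*A (z(A) = -2 + (A + A) = -2 + 2*A)
O(n) = -n² (O(n) = -(-2 + 2*3)*n²/4 = -(-2 + 6)*n²/4 = -n²)
Q(g) = 16 (Q(g) = 12 + 4*((g + g)/(g + g)) = 12 + 4*((2*g)/((2*g))) = 12 + 4*((2*g)*(1/(2*g))) = 12 + 4*1 = 12 + 4 = 16)
1/(-349 + S(Q(O(o(1))), 3²)) = 1/(-349 + 16) = 1/(-333) = -1/333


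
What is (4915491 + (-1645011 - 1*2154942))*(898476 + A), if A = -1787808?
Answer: -992083640616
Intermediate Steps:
(4915491 + (-1645011 - 1*2154942))*(898476 + A) = (4915491 + (-1645011 - 1*2154942))*(898476 - 1787808) = (4915491 + (-1645011 - 2154942))*(-889332) = (4915491 - 3799953)*(-889332) = 1115538*(-889332) = -992083640616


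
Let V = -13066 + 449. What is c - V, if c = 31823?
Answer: 44440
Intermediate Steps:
V = -12617
c - V = 31823 - 1*(-12617) = 31823 + 12617 = 44440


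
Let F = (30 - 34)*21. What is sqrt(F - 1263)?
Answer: I*sqrt(1347) ≈ 36.701*I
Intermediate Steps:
F = -84 (F = -4*21 = -84)
sqrt(F - 1263) = sqrt(-84 - 1263) = sqrt(-1347) = I*sqrt(1347)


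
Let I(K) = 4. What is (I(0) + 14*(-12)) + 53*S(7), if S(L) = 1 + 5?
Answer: 154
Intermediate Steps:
S(L) = 6
(I(0) + 14*(-12)) + 53*S(7) = (4 + 14*(-12)) + 53*6 = (4 - 168) + 318 = -164 + 318 = 154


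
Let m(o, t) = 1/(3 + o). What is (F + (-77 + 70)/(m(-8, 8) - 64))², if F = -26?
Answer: 69072721/103041 ≈ 670.34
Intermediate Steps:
m(o, t) = 1/(3 + o)
(F + (-77 + 70)/(m(-8, 8) - 64))² = (-26 + (-77 + 70)/(1/(3 - 8) - 64))² = (-26 - 7/(1/(-5) - 64))² = (-26 - 7/(-⅕ - 64))² = (-26 - 7/(-321/5))² = (-26 - 7*(-5/321))² = (-26 + 35/321)² = (-8311/321)² = 69072721/103041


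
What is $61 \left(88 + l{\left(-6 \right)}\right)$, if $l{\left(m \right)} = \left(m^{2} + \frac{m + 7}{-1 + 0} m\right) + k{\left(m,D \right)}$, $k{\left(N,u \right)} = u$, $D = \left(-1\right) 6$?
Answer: $7564$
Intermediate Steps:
$D = -6$
$l{\left(m \right)} = -6 + m^{2} + m \left(-7 - m\right)$ ($l{\left(m \right)} = \left(m^{2} + \frac{m + 7}{-1 + 0} m\right) - 6 = \left(m^{2} + \frac{7 + m}{-1} m\right) - 6 = \left(m^{2} + \left(7 + m\right) \left(-1\right) m\right) - 6 = \left(m^{2} + \left(-7 - m\right) m\right) - 6 = \left(m^{2} + m \left(-7 - m\right)\right) - 6 = -6 + m^{2} + m \left(-7 - m\right)$)
$61 \left(88 + l{\left(-6 \right)}\right) = 61 \left(88 - -36\right) = 61 \left(88 + \left(-6 + 42\right)\right) = 61 \left(88 + 36\right) = 61 \cdot 124 = 7564$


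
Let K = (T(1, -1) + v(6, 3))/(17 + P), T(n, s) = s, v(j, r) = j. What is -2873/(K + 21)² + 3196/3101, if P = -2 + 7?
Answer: -3615027288/676293989 ≈ -5.3454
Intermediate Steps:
P = 5
K = 5/22 (K = (-1 + 6)/(17 + 5) = 5/22 ≈ 0.22727)
-2873/(K + 21)² + 3196/3101 = -2873/(5/22 + 21)² + 3196/3101 = -2873/((467/22)²) + 3196*(1/3101) = -2873/218089/484 + 3196/3101 = -2873*484/218089 + 3196/3101 = -1390532/218089 + 3196/3101 = -3615027288/676293989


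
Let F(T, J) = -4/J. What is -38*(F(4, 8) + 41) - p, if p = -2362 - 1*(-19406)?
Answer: -18583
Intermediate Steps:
p = 17044 (p = -2362 + 19406 = 17044)
-38*(F(4, 8) + 41) - p = -38*(-4/8 + 41) - 1*17044 = -38*(-4*1/8 + 41) - 17044 = -38*(-1/2 + 41) - 17044 = -38*81/2 - 17044 = -1539 - 17044 = -18583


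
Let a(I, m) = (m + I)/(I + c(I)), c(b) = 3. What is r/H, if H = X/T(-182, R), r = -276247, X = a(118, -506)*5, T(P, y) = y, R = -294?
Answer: -4913605389/970 ≈ -5.0656e+6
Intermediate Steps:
a(I, m) = (I + m)/(3 + I) (a(I, m) = (m + I)/(I + 3) = (I + m)/(3 + I))
X = -1940/121 (X = ((118 - 506)/(3 + 118))*5 = (-388/121)*5 = ((1/121)*(-388))*5 = -388/121*5 = -1940/121 ≈ -16.033)
H = 970/17787 (H = -1940/121/(-294) = -1940/121*(-1/294) = 970/17787 ≈ 0.054534)
r/H = -276247/970/17787 = -276247*17787/970 = -4913605389/970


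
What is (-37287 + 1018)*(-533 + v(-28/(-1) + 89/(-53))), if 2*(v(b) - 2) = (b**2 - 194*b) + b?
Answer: 277577320086/2809 ≈ 9.8817e+7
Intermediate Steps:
v(b) = 2 + b**2/2 - 193*b/2 (v(b) = 2 + ((b**2 - 194*b) + b)/2 = 2 + (b**2 - 193*b)/2 = 2 + (b**2/2 - 193*b/2) = 2 + b**2/2 - 193*b/2)
(-37287 + 1018)*(-533 + v(-28/(-1) + 89/(-53))) = (-37287 + 1018)*(-533 + (2 + (-28/(-1) + 89/(-53))**2/2 - 193*(-28/(-1) + 89/(-53))/2)) = -36269*(-533 + (2 + (-28*(-1) + 89*(-1/53))**2/2 - 193*(-28*(-1) + 89*(-1/53))/2)) = -36269*(-533 + (2 + (28 - 89/53)**2/2 - 193*(28 - 89/53)/2)) = -36269*(-533 + (2 + (1395/53)**2/2 - 193/2*1395/53)) = -36269*(-533 + (2 + (1/2)*(1946025/2809) - 269235/106)) = -36269*(-533 + (2 + 1946025/5618 - 269235/106)) = -36269*(-533 - 6156097/2809) = -36269*(-7653294/2809) = 277577320086/2809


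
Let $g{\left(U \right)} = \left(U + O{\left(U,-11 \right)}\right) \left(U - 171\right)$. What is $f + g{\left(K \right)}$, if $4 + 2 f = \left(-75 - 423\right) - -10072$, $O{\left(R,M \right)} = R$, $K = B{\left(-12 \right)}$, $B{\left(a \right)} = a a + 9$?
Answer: $-723$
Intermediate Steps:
$B{\left(a \right)} = 9 + a^{2}$ ($B{\left(a \right)} = a^{2} + 9 = 9 + a^{2}$)
$K = 153$ ($K = 9 + \left(-12\right)^{2} = 9 + 144 = 153$)
$f = 4785$ ($f = -2 + \frac{\left(-75 - 423\right) - -10072}{2} = -2 + \frac{\left(-75 - 423\right) + 10072}{2} = -2 + \frac{-498 + 10072}{2} = -2 + \frac{1}{2} \cdot 9574 = -2 + 4787 = 4785$)
$g{\left(U \right)} = 2 U \left(-171 + U\right)$ ($g{\left(U \right)} = \left(U + U\right) \left(U - 171\right) = 2 U \left(-171 + U\right)$)
$f + g{\left(K \right)} = 4785 + 2 \cdot 153 \left(-171 + 153\right) = 4785 + 2 \cdot 153 \left(-18\right) = 4785 - 5508 = -723$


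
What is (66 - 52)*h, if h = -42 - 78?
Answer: -1680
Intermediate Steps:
h = -120
(66 - 52)*h = (66 - 52)*(-120) = 14*(-120) = -1680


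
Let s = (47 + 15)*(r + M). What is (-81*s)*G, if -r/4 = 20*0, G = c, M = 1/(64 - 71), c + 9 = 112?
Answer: 517266/7 ≈ 73895.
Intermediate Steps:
c = 103 (c = -9 + 112 = 103)
M = -1/7 (M = 1/(-7) = -1/7 ≈ -0.14286)
G = 103
r = 0 (r = -80*0 = -4*0 = 0)
s = -62/7 (s = (47 + 15)*(0 - 1/7) = 62*(-1/7) = -62/7 ≈ -8.8571)
(-81*s)*G = -81*(-62/7)*103 = (5022/7)*103 = 517266/7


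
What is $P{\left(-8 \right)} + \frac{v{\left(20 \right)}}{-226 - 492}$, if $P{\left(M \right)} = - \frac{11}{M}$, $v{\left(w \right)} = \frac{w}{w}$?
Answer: $\frac{3945}{2872} \approx 1.3736$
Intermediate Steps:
$v{\left(w \right)} = 1$
$P{\left(-8 \right)} + \frac{v{\left(20 \right)}}{-226 - 492} = - \frac{11}{-8} + 1 \frac{1}{-226 - 492} = \left(-11\right) \left(- \frac{1}{8}\right) + 1 \frac{1}{-718} = \frac{11}{8} + 1 \left(- \frac{1}{718}\right) = \frac{11}{8} - \frac{1}{718} = \frac{3945}{2872}$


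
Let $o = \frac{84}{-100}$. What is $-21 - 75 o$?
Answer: $42$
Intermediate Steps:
$o = - \frac{21}{25}$ ($o = 84 \left(- \frac{1}{100}\right) = - \frac{21}{25} \approx -0.84$)
$-21 - 75 o = -21 - -63 = -21 + 63 = 42$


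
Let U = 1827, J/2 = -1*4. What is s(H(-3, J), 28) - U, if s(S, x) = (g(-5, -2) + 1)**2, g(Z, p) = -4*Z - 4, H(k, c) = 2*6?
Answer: -1538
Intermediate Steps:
J = -8 (J = 2*(-1*4) = 2*(-4) = -8)
H(k, c) = 12
g(Z, p) = -4 - 4*Z
s(S, x) = 289 (s(S, x) = ((-4 - 4*(-5)) + 1)**2 = ((-4 + 20) + 1)**2 = (16 + 1)**2 = 17**2 = 289)
s(H(-3, J), 28) - U = 289 - 1*1827 = 289 - 1827 = -1538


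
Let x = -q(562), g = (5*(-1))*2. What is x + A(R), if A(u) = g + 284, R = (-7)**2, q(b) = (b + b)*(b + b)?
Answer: -1263102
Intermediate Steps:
q(b) = 4*b**2 (q(b) = (2*b)*(2*b) = 4*b**2)
g = -10 (g = -5*2 = -10)
R = 49
x = -1263376 (x = -4*562**2 = -4*315844 = -1*1263376 = -1263376)
A(u) = 274 (A(u) = -10 + 284 = 274)
x + A(R) = -1263376 + 274 = -1263102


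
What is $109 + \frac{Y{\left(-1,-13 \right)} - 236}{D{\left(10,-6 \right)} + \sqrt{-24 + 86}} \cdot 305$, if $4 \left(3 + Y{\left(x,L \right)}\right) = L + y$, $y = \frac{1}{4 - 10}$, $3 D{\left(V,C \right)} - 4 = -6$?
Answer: $- \frac{1532031}{2216} - \frac{5320725 \sqrt{62}}{4432} \approx -10144.0$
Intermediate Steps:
$D{\left(V,C \right)} = - \frac{2}{3}$ ($D{\left(V,C \right)} = \frac{4}{3} + \frac{1}{3} \left(-6\right) = \frac{4}{3} - 2 = - \frac{2}{3}$)
$y = - \frac{1}{6}$ ($y = \frac{1}{-6} = - \frac{1}{6} \approx -0.16667$)
$Y{\left(x,L \right)} = - \frac{73}{24} + \frac{L}{4}$ ($Y{\left(x,L \right)} = -3 + \frac{L - \frac{1}{6}}{4} = -3 + \frac{- \frac{1}{6} + L}{4} = -3 + \left(- \frac{1}{24} + \frac{L}{4}\right) = - \frac{73}{24} + \frac{L}{4}$)
$109 + \frac{Y{\left(-1,-13 \right)} - 236}{D{\left(10,-6 \right)} + \sqrt{-24 + 86}} \cdot 305 = 109 + \frac{\left(- \frac{73}{24} + \frac{1}{4} \left(-13\right)\right) - 236}{- \frac{2}{3} + \sqrt{-24 + 86}} \cdot 305 = 109 + \frac{\left(- \frac{73}{24} - \frac{13}{4}\right) - 236}{- \frac{2}{3} + \sqrt{62}} \cdot 305 = 109 + \frac{- \frac{151}{24} - 236}{- \frac{2}{3} + \sqrt{62}} \cdot 305 = 109 + - \frac{5815}{24 \left(- \frac{2}{3} + \sqrt{62}\right)} 305 = 109 - \frac{1773575}{24 \left(- \frac{2}{3} + \sqrt{62}\right)}$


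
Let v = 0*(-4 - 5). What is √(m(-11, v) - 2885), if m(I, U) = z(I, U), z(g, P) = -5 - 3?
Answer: I*√2893 ≈ 53.787*I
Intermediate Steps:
v = 0 (v = 0*(-9) = 0)
z(g, P) = -8
m(I, U) = -8
√(m(-11, v) - 2885) = √(-8 - 2885) = √(-2893) = I*√2893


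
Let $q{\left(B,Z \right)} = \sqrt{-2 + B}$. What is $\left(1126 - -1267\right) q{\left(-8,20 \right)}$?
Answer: $2393 i \sqrt{10} \approx 7567.3 i$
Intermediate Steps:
$\left(1126 - -1267\right) q{\left(-8,20 \right)} = \left(1126 - -1267\right) \sqrt{-2 - 8} = \left(1126 + 1267\right) \sqrt{-10} = 2393 i \sqrt{10}$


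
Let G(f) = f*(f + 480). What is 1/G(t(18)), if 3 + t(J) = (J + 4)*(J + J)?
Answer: 1/1001241 ≈ 9.9876e-7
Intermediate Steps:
t(J) = -3 + 2*J*(4 + J) (t(J) = -3 + (J + 4)*(J + J) = -3 + (4 + J)*(2*J) = -3 + 2*J*(4 + J))
G(f) = f*(480 + f)
1/G(t(18)) = 1/((-3 + 2*18² + 8*18)*(480 + (-3 + 2*18² + 8*18))) = 1/((-3 + 2*324 + 144)*(480 + (-3 + 2*324 + 144))) = 1/((-3 + 648 + 144)*(480 + (-3 + 648 + 144))) = 1/(789*(480 + 789)) = 1/(789*1269) = 1/1001241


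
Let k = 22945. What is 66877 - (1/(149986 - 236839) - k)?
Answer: 7801310167/86853 ≈ 89822.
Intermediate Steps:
66877 - (1/(149986 - 236839) - k) = 66877 - (1/(149986 - 236839) - 1*22945) = 66877 - (1/(-86853) - 22945) = 66877 - (-1/86853 - 22945) = 66877 - 1*(-1992842086/86853) = 66877 + 1992842086/86853 = 7801310167/86853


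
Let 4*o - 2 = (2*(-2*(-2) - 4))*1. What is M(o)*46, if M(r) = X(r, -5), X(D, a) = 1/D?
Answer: 92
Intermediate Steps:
o = ½ (o = ½ + ((2*(-2*(-2) - 4))*1)/4 = ½ + ((2*(4 - 4))*1)/4 = ½ + ((2*0)*1)/4 = ½ + (0*1)/4 = ½ + (¼)*0 = ½ + 0 = ½ ≈ 0.50000)
M(r) = 1/r
M(o)*46 = 46/(½) = 2*46 = 92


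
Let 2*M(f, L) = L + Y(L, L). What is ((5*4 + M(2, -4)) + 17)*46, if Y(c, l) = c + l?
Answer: 1426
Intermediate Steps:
M(f, L) = 3*L/2 (M(f, L) = (L + (L + L))/2 = (L + 2*L)/2 = (3*L)/2 = 3*L/2)
((5*4 + M(2, -4)) + 17)*46 = ((5*4 + (3/2)*(-4)) + 17)*46 = ((20 - 6) + 17)*46 = (14 + 17)*46 = 31*46 = 1426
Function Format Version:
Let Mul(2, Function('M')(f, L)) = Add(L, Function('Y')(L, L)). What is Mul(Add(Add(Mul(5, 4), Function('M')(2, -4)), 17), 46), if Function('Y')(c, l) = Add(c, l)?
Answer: 1426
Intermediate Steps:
Function('M')(f, L) = Mul(Rational(3, 2), L) (Function('M')(f, L) = Mul(Rational(1, 2), Add(L, Add(L, L))) = Mul(Rational(1, 2), Add(L, Mul(2, L))) = Mul(Rational(1, 2), Mul(3, L)) = Mul(Rational(3, 2), L))
Mul(Add(Add(Mul(5, 4), Function('M')(2, -4)), 17), 46) = Mul(Add(Add(Mul(5, 4), Mul(Rational(3, 2), -4)), 17), 46) = Mul(Add(Add(20, -6), 17), 46) = Mul(Add(14, 17), 46) = Mul(31, 46) = 1426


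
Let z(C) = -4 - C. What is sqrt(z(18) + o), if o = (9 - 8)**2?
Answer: I*sqrt(21) ≈ 4.5826*I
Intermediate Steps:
o = 1 (o = 1**2 = 1)
sqrt(z(18) + o) = sqrt((-4 - 1*18) + 1) = sqrt((-4 - 18) + 1) = sqrt(-22 + 1) = sqrt(-21) = I*sqrt(21)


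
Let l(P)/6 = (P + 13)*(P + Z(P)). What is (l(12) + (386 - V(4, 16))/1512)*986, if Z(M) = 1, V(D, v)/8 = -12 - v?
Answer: 726930965/378 ≈ 1.9231e+6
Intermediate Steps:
V(D, v) = -96 - 8*v (V(D, v) = 8*(-12 - v) = -96 - 8*v)
l(P) = 6*(1 + P)*(13 + P) (l(P) = 6*((P + 13)*(P + 1)) = 6*((13 + P)*(1 + P)) = 6*((1 + P)*(13 + P)) = 6*(1 + P)*(13 + P))
(l(12) + (386 - V(4, 16))/1512)*986 = ((78 + 6*12² + 84*12) + (386 - (-96 - 8*16))/1512)*986 = ((78 + 6*144 + 1008) + (386 - (-96 - 128))*(1/1512))*986 = ((78 + 864 + 1008) + (386 - 1*(-224))*(1/1512))*986 = (1950 + (386 + 224)*(1/1512))*986 = (1950 + 610*(1/1512))*986 = (1950 + 305/756)*986 = (1474505/756)*986 = 726930965/378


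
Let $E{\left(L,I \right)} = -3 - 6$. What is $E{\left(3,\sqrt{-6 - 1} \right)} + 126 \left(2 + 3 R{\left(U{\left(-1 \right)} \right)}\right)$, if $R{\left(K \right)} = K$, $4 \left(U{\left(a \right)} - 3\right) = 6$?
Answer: $1944$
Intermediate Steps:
$U{\left(a \right)} = \frac{9}{2}$ ($U{\left(a \right)} = 3 + \frac{1}{4} \cdot 6 = 3 + \frac{3}{2} = \frac{9}{2}$)
$E{\left(L,I \right)} = -9$ ($E{\left(L,I \right)} = -3 - 6 = -9$)
$E{\left(3,\sqrt{-6 - 1} \right)} + 126 \left(2 + 3 R{\left(U{\left(-1 \right)} \right)}\right) = -9 + 126 \left(2 + 3 \cdot \frac{9}{2}\right) = -9 + 126 \left(2 + \frac{27}{2}\right) = -9 + 126 \cdot \frac{31}{2} = -9 + 1953 = 1944$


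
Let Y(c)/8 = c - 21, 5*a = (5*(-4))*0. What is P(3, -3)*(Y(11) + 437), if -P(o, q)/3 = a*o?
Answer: 0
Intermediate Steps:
a = 0 (a = ((5*(-4))*0)/5 = (-20*0)/5 = (⅕)*0 = 0)
Y(c) = -168 + 8*c (Y(c) = 8*(c - 21) = 8*(-21 + c) = -168 + 8*c)
P(o, q) = 0 (P(o, q) = -0*o = -3*0 = 0)
P(3, -3)*(Y(11) + 437) = 0*((-168 + 8*11) + 437) = 0*((-168 + 88) + 437) = 0*(-80 + 437) = 0*357 = 0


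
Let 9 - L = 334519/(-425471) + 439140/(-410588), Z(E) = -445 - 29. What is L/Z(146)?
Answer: -474107601161/20701154503338 ≈ -0.022902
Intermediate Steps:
Z(E) = -474
L = 474107601161/43673321737 (L = 9 - (334519/(-425471) + 439140/(-410588)) = 9 - (334519*(-1/425471) + 439140*(-1/410588)) = 9 - (-334519/425471 - 109785/102647) = 9 - 1*(-81047705528/43673321737) = 9 + 81047705528/43673321737 = 474107601161/43673321737 ≈ 10.856)
L/Z(146) = (474107601161/43673321737)/(-474) = (474107601161/43673321737)*(-1/474) = -474107601161/20701154503338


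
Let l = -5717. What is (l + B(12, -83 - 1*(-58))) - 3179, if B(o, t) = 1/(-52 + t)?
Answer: -684993/77 ≈ -8896.0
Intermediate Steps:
(l + B(12, -83 - 1*(-58))) - 3179 = (-5717 + 1/(-52 + (-83 - 1*(-58)))) - 3179 = (-5717 + 1/(-52 + (-83 + 58))) - 3179 = (-5717 + 1/(-52 - 25)) - 3179 = (-5717 + 1/(-77)) - 3179 = (-5717 - 1/77) - 3179 = -440210/77 - 3179 = -684993/77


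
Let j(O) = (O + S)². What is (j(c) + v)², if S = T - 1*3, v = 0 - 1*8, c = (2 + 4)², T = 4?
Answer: 1852321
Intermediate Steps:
c = 36 (c = 6² = 36)
v = -8 (v = 0 - 8 = -8)
S = 1 (S = 4 - 1*3 = 4 - 3 = 1)
j(O) = (1 + O)² (j(O) = (O + 1)² = (1 + O)²)
(j(c) + v)² = ((1 + 36)² - 8)² = (37² - 8)² = (1369 - 8)² = 1361² = 1852321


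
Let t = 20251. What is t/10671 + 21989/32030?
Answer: 883284149/341792130 ≈ 2.5843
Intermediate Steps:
t/10671 + 21989/32030 = 20251/10671 + 21989/32030 = 883284149/341792130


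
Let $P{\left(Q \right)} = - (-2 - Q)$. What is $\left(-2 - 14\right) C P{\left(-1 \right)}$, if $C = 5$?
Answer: $-80$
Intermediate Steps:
$P{\left(Q \right)} = 2 + Q$
$\left(-2 - 14\right) C P{\left(-1 \right)} = \left(-2 - 14\right) 5 \left(2 - 1\right) = \left(-16\right) 5 \cdot 1 = \left(-80\right) 1 = -80$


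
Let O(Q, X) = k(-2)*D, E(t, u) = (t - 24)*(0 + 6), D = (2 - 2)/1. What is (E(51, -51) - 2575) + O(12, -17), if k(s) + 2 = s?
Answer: -2413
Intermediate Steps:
k(s) = -2 + s
D = 0 (D = 0*1 = 0)
E(t, u) = -144 + 6*t (E(t, u) = (-24 + t)*6 = -144 + 6*t)
O(Q, X) = 0 (O(Q, X) = (-2 - 2)*0 = -4*0 = 0)
(E(51, -51) - 2575) + O(12, -17) = ((-144 + 6*51) - 2575) + 0 = ((-144 + 306) - 2575) + 0 = (162 - 2575) + 0 = -2413 + 0 = -2413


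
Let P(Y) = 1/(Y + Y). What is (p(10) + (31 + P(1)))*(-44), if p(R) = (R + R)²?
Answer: -18986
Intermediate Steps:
P(Y) = 1/(2*Y)
p(R) = 4*R² (p(R) = (2*R)² = 4*R²)
(p(10) + (31 + P(1)))*(-44) = (4*10² + (31 + (½)/1))*(-44) = (4*100 + (31 + (½)*1))*(-44) = (400 + (31 + ½))*(-44) = (400 + 63/2)*(-44) = (863/2)*(-44) = -18986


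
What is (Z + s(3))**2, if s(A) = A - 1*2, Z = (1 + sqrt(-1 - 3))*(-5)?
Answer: -84 + 80*I ≈ -84.0 + 80.0*I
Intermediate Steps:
Z = -5 - 10*I (Z = (1 + sqrt(-4))*(-5) = (1 + 2*I)*(-5) = -5 - 10*I ≈ -5.0 - 10.0*I)
s(A) = -2 + A (s(A) = A - 2 = -2 + A)
(Z + s(3))**2 = ((-5 - 10*I) + (-2 + 3))**2 = ((-5 - 10*I) + 1)**2 = (-4 - 10*I)**2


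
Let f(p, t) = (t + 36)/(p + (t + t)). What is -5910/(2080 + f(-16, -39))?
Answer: -555540/195523 ≈ -2.8413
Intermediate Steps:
f(p, t) = (36 + t)/(p + 2*t)
-5910/(2080 + f(-16, -39)) = -5910/(2080 + (36 - 39)/(-16 + 2*(-39))) = -5910/(2080 - 3/(-16 - 78)) = -5910/(2080 - 3/(-94)) = -5910/(2080 - 1/94*(-3)) = -5910/(2080 + 3/94) = -5910/195523/94 = -5910*94/195523 = -555540/195523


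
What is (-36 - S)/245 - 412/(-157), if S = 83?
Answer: 11751/5495 ≈ 2.1385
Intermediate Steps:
(-36 - S)/245 - 412/(-157) = (-36 - 1*83)/245 - 412/(-157) = (-36 - 83)*(1/245) - 412*(-1/157) = -119*1/245 + 412/157 = -17/35 + 412/157 = 11751/5495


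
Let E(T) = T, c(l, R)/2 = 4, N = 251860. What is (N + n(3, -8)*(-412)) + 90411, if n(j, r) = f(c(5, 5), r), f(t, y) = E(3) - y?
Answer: 337739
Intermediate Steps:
c(l, R) = 8 (c(l, R) = 2*4 = 8)
f(t, y) = 3 - y
n(j, r) = 3 - r
(N + n(3, -8)*(-412)) + 90411 = (251860 + (3 - 1*(-8))*(-412)) + 90411 = (251860 + (3 + 8)*(-412)) + 90411 = (251860 + 11*(-412)) + 90411 = (251860 - 4532) + 90411 = 247328 + 90411 = 337739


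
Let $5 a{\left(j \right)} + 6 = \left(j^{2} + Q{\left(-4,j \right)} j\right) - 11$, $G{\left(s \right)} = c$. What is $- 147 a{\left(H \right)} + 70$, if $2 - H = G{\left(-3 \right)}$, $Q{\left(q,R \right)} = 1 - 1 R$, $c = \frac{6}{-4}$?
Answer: $\frac{4669}{10} \approx 466.9$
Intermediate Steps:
$c = - \frac{3}{2}$ ($c = 6 \left(- \frac{1}{4}\right) = - \frac{3}{2} \approx -1.5$)
$G{\left(s \right)} = - \frac{3}{2}$
$Q{\left(q,R \right)} = 1 - R$
$H = \frac{7}{2}$ ($H = 2 - - \frac{3}{2} = 2 + \frac{3}{2} = \frac{7}{2} \approx 3.5$)
$a{\left(j \right)} = - \frac{17}{5} + \frac{j^{2}}{5} + \frac{j \left(1 - j\right)}{5}$ ($a{\left(j \right)} = - \frac{6}{5} + \frac{\left(j^{2} + \left(1 - j\right) j\right) - 11}{5} = - \frac{6}{5} + \frac{\left(j^{2} + j \left(1 - j\right)\right) - 11}{5} = - \frac{6}{5} + \frac{-11 + j^{2} + j \left(1 - j\right)}{5} = - \frac{6}{5} + \left(- \frac{11}{5} + \frac{j^{2}}{5} + \frac{j \left(1 - j\right)}{5}\right) = - \frac{17}{5} + \frac{j^{2}}{5} + \frac{j \left(1 - j\right)}{5}$)
$- 147 a{\left(H \right)} + 70 = - 147 \left(- \frac{17}{5} + \frac{1}{5} \cdot \frac{7}{2}\right) + 70 = - 147 \left(- \frac{17}{5} + \frac{7}{10}\right) + 70 = \left(-147\right) \left(- \frac{27}{10}\right) + 70 = \frac{3969}{10} + 70 = \frac{4669}{10}$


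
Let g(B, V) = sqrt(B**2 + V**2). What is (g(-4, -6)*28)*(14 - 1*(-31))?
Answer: 2520*sqrt(13) ≈ 9086.0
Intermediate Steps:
(g(-4, -6)*28)*(14 - 1*(-31)) = (sqrt((-4)**2 + (-6)**2)*28)*(14 - 1*(-31)) = (sqrt(16 + 36)*28)*(14 + 31) = (sqrt(52)*28)*45 = ((2*sqrt(13))*28)*45 = (56*sqrt(13))*45 = 2520*sqrt(13)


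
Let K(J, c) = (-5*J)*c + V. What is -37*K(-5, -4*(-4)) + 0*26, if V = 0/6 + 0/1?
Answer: -14800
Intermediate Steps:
V = 0 (V = 0*(⅙) + 0*1 = 0 + 0 = 0)
K(J, c) = -5*J*c (K(J, c) = (-5*J)*c + 0 = -5*J*c + 0 = -5*J*c)
-37*K(-5, -4*(-4)) + 0*26 = -(-185)*(-5)*(-4*(-4)) + 0*26 = -(-185)*(-5)*16 + 0 = -37*400 + 0 = -14800 + 0 = -14800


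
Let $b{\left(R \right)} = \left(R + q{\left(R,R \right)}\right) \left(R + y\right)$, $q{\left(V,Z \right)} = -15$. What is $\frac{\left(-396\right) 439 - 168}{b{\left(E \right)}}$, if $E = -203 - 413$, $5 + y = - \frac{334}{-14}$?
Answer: $- \frac{304521}{659395} \approx -0.46182$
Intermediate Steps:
$y = \frac{132}{7}$ ($y = -5 - \frac{334}{-14} = -5 - - \frac{167}{7} = -5 + \frac{167}{7} = \frac{132}{7} \approx 18.857$)
$E = -616$
$b{\left(R \right)} = \left(-15 + R\right) \left(\frac{132}{7} + R\right)$ ($b{\left(R \right)} = \left(R - 15\right) \left(R + \frac{132}{7}\right) = \left(-15 + R\right) \left(\frac{132}{7} + R\right)$)
$\frac{\left(-396\right) 439 - 168}{b{\left(E \right)}} = \frac{\left(-396\right) 439 - 168}{- \frac{1980}{7} + \left(-616\right)^{2} + \frac{27}{7} \left(-616\right)} = \frac{-173844 - 168}{- \frac{1980}{7} + 379456 - 2376} = - \frac{174012}{\frac{2637580}{7}} = \left(-174012\right) \frac{7}{2637580} = - \frac{304521}{659395}$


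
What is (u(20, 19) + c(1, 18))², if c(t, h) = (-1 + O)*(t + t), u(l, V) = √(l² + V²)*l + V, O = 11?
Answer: 305921 + 1560*√761 ≈ 3.4896e+5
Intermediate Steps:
u(l, V) = V + l*√(V² + l²) (u(l, V) = √(V² + l²)*l + V = l*√(V² + l²) + V = V + l*√(V² + l²))
c(t, h) = 20*t (c(t, h) = (-1 + 11)*(t + t) = 10*(2*t) = 20*t)
(u(20, 19) + c(1, 18))² = ((19 + 20*√(19² + 20²)) + 20*1)² = ((19 + 20*√(361 + 400)) + 20)² = ((19 + 20*√761) + 20)² = (39 + 20*√761)²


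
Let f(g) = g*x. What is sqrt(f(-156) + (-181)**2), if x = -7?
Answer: sqrt(33853) ≈ 183.99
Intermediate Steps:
f(g) = -7*g (f(g) = g*(-7) = -7*g)
sqrt(f(-156) + (-181)**2) = sqrt(-7*(-156) + (-181)**2) = sqrt(1092 + 32761) = sqrt(33853)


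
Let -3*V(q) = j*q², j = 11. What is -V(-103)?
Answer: 116699/3 ≈ 38900.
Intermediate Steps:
V(q) = -11*q²/3
-V(-103) = -(-11)*(-103)²/3 = -(-11)*10609/3 = -1*(-116699/3) = 116699/3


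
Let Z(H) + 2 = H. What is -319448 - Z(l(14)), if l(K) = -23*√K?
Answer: -319446 + 23*√14 ≈ -3.1936e+5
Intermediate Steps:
Z(H) = -2 + H
-319448 - Z(l(14)) = -319448 - (-2 - 23*√14) = -319448 + (2 + 23*√14) = -319446 + 23*√14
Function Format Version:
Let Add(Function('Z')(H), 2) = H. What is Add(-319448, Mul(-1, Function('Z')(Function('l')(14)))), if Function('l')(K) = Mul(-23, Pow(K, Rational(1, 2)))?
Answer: Add(-319446, Mul(23, Pow(14, Rational(1, 2)))) ≈ -3.1936e+5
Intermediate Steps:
Function('Z')(H) = Add(-2, H)
Add(-319448, Mul(-1, Function('Z')(Function('l')(14)))) = Add(-319448, Mul(-1, Add(-2, Mul(-23, Pow(14, Rational(1, 2)))))) = Add(-319448, Add(2, Mul(23, Pow(14, Rational(1, 2))))) = Add(-319446, Mul(23, Pow(14, Rational(1, 2))))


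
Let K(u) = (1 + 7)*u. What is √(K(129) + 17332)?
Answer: 2*√4591 ≈ 135.51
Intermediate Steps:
K(u) = 8*u
√(K(129) + 17332) = √(8*129 + 17332) = √(1032 + 17332) = √18364 = 2*√4591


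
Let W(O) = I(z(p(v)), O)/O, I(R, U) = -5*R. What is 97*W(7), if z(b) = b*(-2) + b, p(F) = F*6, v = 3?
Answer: 8730/7 ≈ 1247.1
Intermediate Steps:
p(F) = 6*F
z(b) = -b (z(b) = -2*b + b = -b)
W(O) = 90/O (W(O) = (-(-5)*6*3)/O = (-(-5)*18)/O = (-5*(-18))/O = 90/O)
97*W(7) = 97*(90/7) = 8730/7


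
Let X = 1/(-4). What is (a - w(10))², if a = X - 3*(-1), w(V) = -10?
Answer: 2601/16 ≈ 162.56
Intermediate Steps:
X = -¼ (X = 1*(-¼) = -¼ ≈ -0.25000)
a = 11/4 (a = -¼ - 3*(-1) = -¼ + 3 = 11/4 ≈ 2.7500)
(a - w(10))² = (11/4 - 1*(-10))² = (11/4 + 10)² = (51/4)² = 2601/16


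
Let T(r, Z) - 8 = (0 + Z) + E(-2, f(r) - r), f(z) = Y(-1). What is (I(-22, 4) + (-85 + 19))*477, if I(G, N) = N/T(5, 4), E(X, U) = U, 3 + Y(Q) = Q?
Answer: -30846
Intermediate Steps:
Y(Q) = -3 + Q
f(z) = -4 (f(z) = -3 - 1 = -4)
T(r, Z) = 4 + Z - r (T(r, Z) = 8 + ((0 + Z) + (-4 - r)) = 8 + (Z + (-4 - r)) = 8 + (-4 + Z - r) = 4 + Z - r)
I(G, N) = N/3 (I(G, N) = N/(4 + 4 - 1*5) = N/(4 + 4 - 5) = N/3)
(I(-22, 4) + (-85 + 19))*477 = ((⅓)*4 + (-85 + 19))*477 = (4/3 - 66)*477 = -194/3*477 = -30846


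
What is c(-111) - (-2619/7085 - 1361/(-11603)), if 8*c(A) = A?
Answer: -8959040729/657658040 ≈ -13.623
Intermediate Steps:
c(A) = A/8
c(-111) - (-2619/7085 - 1361/(-11603)) = (1/8)*(-111) - (-2619/7085 - 1361/(-11603)) = -111/8 - (-2619*1/7085 - 1361*(-1/11603)) = -111/8 - (-2619/7085 + 1361/11603) = -111/8 - 1*(-20745572/82207255) = -111/8 + 20745572/82207255 = -8959040729/657658040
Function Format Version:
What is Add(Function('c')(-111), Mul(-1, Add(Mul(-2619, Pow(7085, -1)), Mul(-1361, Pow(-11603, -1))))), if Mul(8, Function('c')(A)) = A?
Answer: Rational(-8959040729, 657658040) ≈ -13.623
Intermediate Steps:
Function('c')(A) = Mul(Rational(1, 8), A)
Add(Function('c')(-111), Mul(-1, Add(Mul(-2619, Pow(7085, -1)), Mul(-1361, Pow(-11603, -1))))) = Add(Mul(Rational(1, 8), -111), Mul(-1, Add(Mul(-2619, Pow(7085, -1)), Mul(-1361, Pow(-11603, -1))))) = Add(Rational(-111, 8), Mul(-1, Add(Mul(-2619, Rational(1, 7085)), Mul(-1361, Rational(-1, 11603))))) = Add(Rational(-111, 8), Mul(-1, Add(Rational(-2619, 7085), Rational(1361, 11603)))) = Add(Rational(-111, 8), Mul(-1, Rational(-20745572, 82207255))) = Add(Rational(-111, 8), Rational(20745572, 82207255)) = Rational(-8959040729, 657658040)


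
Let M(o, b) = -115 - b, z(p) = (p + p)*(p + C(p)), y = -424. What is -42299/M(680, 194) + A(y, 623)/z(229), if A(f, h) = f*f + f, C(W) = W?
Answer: 2232056801/16204269 ≈ 137.74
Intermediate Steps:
z(p) = 4*p**2 (z(p) = (p + p)*(p + p) = (2*p)*(2*p) = 4*p**2)
A(f, h) = f + f**2 (A(f, h) = f**2 + f = f + f**2)
-42299/M(680, 194) + A(y, 623)/z(229) = -42299/(-115 - 1*194) + (-424*(1 - 424))/((4*229**2)) = -42299/(-115 - 194) + (-424*(-423))/((4*52441)) = -42299/(-309) + 179352/209764 = -42299*(-1/309) + 179352*(1/209764) = 42299/309 + 44838/52441 = 2232056801/16204269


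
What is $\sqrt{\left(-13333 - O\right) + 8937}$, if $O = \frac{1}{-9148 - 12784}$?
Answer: $\frac{i \sqrt{528632868293}}{10966} \approx 66.302 i$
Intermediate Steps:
$O = - \frac{1}{21932}$ ($O = \frac{1}{-21932} = - \frac{1}{21932} \approx -4.5595 \cdot 10^{-5}$)
$\sqrt{\left(-13333 - O\right) + 8937} = \sqrt{\left(-13333 - - \frac{1}{21932}\right) + 8937} = \sqrt{\left(-13333 + \frac{1}{21932}\right) + 8937} = \sqrt{- \frac{292419355}{21932} + 8937} = \sqrt{- \frac{96413071}{21932}} = \frac{i \sqrt{528632868293}}{10966}$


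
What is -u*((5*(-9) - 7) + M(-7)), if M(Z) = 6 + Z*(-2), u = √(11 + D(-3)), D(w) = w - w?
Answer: 32*√11 ≈ 106.13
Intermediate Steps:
D(w) = 0
u = √11 (u = √(11 + 0) = √11 ≈ 3.3166)
M(Z) = 6 - 2*Z
-u*((5*(-9) - 7) + M(-7)) = -√11*((5*(-9) - 7) + (6 - 2*(-7))) = -√11*((-45 - 7) + (6 + 14)) = -√11*(-52 + 20) = -√11*(-32) = -(-32)*√11 = 32*√11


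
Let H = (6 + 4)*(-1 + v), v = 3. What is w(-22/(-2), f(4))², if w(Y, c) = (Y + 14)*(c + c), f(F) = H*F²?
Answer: 256000000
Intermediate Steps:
H = 20 (H = (6 + 4)*(-1 + 3) = 10*2 = 20)
f(F) = 20*F²
w(Y, c) = 2*c*(14 + Y) (w(Y, c) = (14 + Y)*(2*c) = 2*c*(14 + Y))
w(-22/(-2), f(4))² = (2*(20*4²)*(14 - 22/(-2)))² = (2*(20*16)*(14 - 22*(-½)))² = (2*320*(14 + 11))² = (2*320*25)² = 16000² = 256000000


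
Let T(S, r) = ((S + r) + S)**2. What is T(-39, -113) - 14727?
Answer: 21754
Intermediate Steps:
T(S, r) = (r + 2*S)**2
T(-39, -113) - 14727 = (-113 + 2*(-39))**2 - 14727 = (-113 - 78)**2 - 14727 = (-191)**2 - 14727 = 36481 - 14727 = 21754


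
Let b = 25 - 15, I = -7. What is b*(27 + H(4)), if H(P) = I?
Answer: 200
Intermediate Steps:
H(P) = -7
b = 10
b*(27 + H(4)) = 10*(27 - 7) = 10*20 = 200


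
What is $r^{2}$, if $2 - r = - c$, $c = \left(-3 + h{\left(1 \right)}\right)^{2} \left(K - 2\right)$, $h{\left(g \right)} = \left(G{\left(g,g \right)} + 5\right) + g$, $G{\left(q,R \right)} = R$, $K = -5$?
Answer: $12100$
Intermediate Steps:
$h{\left(g \right)} = 5 + 2 g$ ($h{\left(g \right)} = \left(g + 5\right) + g = \left(5 + g\right) + g = 5 + 2 g$)
$c = -112$ ($c = \left(-3 + \left(5 + 2 \cdot 1\right)\right)^{2} \left(-5 - 2\right) = \left(-3 + \left(5 + 2\right)\right)^{2} \left(-7\right) = \left(-3 + 7\right)^{2} \left(-7\right) = 4^{2} \left(-7\right) = 16 \left(-7\right) = -112$)
$r = -110$ ($r = 2 - \left(-1\right) \left(-112\right) = 2 - 112 = -110$)
$r^{2} = \left(-110\right)^{2} = 12100$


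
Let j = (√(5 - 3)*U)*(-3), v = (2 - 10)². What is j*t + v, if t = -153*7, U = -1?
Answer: 64 - 3213*√2 ≈ -4479.9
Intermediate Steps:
v = 64 (v = (-8)² = 64)
t = -1071
j = 3*√2 (j = (√(5 - 3)*(-1))*(-3) = (√2*(-1))*(-3) = -√2*(-3) = 3*√2 ≈ 4.2426)
j*t + v = (3*√2)*(-1071) + 64 = -3213*√2 + 64 = 64 - 3213*√2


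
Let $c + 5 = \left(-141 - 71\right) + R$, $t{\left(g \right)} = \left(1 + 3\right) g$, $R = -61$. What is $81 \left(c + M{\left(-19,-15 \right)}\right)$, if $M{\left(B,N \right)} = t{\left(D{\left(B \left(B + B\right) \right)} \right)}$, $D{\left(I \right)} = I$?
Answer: $211410$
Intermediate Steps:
$t{\left(g \right)} = 4 g$
$M{\left(B,N \right)} = 8 B^{2}$ ($M{\left(B,N \right)} = 4 B \left(B + B\right) = 4 B 2 B = 4 \cdot 2 B^{2} = 8 B^{2}$)
$c = -278$ ($c = -5 - 273 = -278$)
$81 \left(c + M{\left(-19,-15 \right)}\right) = 81 \left(-278 + 8 \left(-19\right)^{2}\right) = 81 \left(-278 + 8 \cdot 361\right) = 81 \left(-278 + 2888\right) = 81 \cdot 2610 = 211410$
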